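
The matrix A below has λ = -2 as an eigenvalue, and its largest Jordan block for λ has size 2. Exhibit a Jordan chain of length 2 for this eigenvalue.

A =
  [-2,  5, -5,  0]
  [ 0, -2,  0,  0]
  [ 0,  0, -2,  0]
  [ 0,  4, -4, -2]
A Jordan chain for λ = -2 of length 2:
v_1 = (5, 0, 0, 4)ᵀ
v_2 = (0, 1, 0, 0)ᵀ

Let N = A − (-2)·I. We want v_2 with N^2 v_2 = 0 but N^1 v_2 ≠ 0; then v_{j-1} := N · v_j for j = 2, …, 2.

Pick v_2 = (0, 1, 0, 0)ᵀ.
Then v_1 = N · v_2 = (5, 0, 0, 4)ᵀ.

Sanity check: (A − (-2)·I) v_1 = (0, 0, 0, 0)ᵀ = 0. ✓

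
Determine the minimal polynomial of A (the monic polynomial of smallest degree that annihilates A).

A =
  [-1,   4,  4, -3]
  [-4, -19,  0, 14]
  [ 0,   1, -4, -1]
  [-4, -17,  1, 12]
x^3 + 9*x^2 + 27*x + 27

The characteristic polynomial is χ_A(x) = (x + 3)^4, so the eigenvalues are known. The minimal polynomial is
  m_A(x) = Π_λ (x − λ)^{k_λ}
where k_λ is the size of the *largest* Jordan block for λ (equivalently, the smallest k with (A − λI)^k v = 0 for every generalised eigenvector v of λ).

  λ = -3: largest Jordan block has size 3, contributing (x + 3)^3

So m_A(x) = (x + 3)^3 = x^3 + 9*x^2 + 27*x + 27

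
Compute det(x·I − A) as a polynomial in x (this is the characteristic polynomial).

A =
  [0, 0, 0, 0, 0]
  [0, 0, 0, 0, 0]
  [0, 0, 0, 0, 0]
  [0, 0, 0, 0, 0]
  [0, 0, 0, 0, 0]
x^5

Expanding det(x·I − A) (e.g. by cofactor expansion or by noting that A is similar to its Jordan form J, which has the same characteristic polynomial as A) gives
  χ_A(x) = x^5
which factors as x^5. The eigenvalues (with algebraic multiplicities) are λ = 0 with multiplicity 5.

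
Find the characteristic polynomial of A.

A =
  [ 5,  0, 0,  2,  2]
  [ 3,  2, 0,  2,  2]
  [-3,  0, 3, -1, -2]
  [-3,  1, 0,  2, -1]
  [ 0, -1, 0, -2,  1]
x^5 - 13*x^4 + 67*x^3 - 171*x^2 + 216*x - 108

Expanding det(x·I − A) (e.g. by cofactor expansion or by noting that A is similar to its Jordan form J, which has the same characteristic polynomial as A) gives
  χ_A(x) = x^5 - 13*x^4 + 67*x^3 - 171*x^2 + 216*x - 108
which factors as (x - 3)^3*(x - 2)^2. The eigenvalues (with algebraic multiplicities) are λ = 2 with multiplicity 2, λ = 3 with multiplicity 3.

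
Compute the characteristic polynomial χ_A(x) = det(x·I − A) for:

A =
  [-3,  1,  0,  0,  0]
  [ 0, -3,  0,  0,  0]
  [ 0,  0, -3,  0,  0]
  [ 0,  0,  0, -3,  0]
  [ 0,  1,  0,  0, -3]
x^5 + 15*x^4 + 90*x^3 + 270*x^2 + 405*x + 243

Expanding det(x·I − A) (e.g. by cofactor expansion or by noting that A is similar to its Jordan form J, which has the same characteristic polynomial as A) gives
  χ_A(x) = x^5 + 15*x^4 + 90*x^3 + 270*x^2 + 405*x + 243
which factors as (x + 3)^5. The eigenvalues (with algebraic multiplicities) are λ = -3 with multiplicity 5.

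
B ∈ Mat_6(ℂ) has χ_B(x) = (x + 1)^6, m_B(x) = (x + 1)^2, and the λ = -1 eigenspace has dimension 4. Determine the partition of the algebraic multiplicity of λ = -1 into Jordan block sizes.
Block sizes for λ = -1: [2, 2, 1, 1]

Step 1 — from the characteristic polynomial, algebraic multiplicity of λ = -1 is 6. From dim ker(B − (-1)·I) = 4, there are exactly 4 Jordan blocks for λ = -1.
Step 2 — from the minimal polynomial, the factor (x + 1)^2 tells us the largest block for λ = -1 has size 2.
Step 3 — with total size 6, 4 blocks, and largest block 2, the block sizes (in nonincreasing order) are [2, 2, 1, 1].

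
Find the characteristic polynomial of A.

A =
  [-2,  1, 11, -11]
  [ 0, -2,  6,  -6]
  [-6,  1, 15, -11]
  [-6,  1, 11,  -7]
x^4 - 4*x^3 - 12*x^2 + 32*x + 64

Expanding det(x·I − A) (e.g. by cofactor expansion or by noting that A is similar to its Jordan form J, which has the same characteristic polynomial as A) gives
  χ_A(x) = x^4 - 4*x^3 - 12*x^2 + 32*x + 64
which factors as (x - 4)^2*(x + 2)^2. The eigenvalues (with algebraic multiplicities) are λ = -2 with multiplicity 2, λ = 4 with multiplicity 2.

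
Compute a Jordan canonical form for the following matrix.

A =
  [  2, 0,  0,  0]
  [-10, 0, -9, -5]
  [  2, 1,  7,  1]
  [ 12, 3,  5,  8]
J_1(2) ⊕ J_3(5)

The characteristic polynomial is
  det(x·I − A) = x^4 - 17*x^3 + 105*x^2 - 275*x + 250 = (x - 5)^3*(x - 2)

Eigenvalues and multiplicities (the geometric multiplicity of λ is n − rank(A − λI), which equals the number of Jordan blocks for λ):
  λ = 2: algebraic multiplicity = 1, geometric multiplicity = 1
  λ = 5: algebraic multiplicity = 3, geometric multiplicity = 1

Determining the block sizes for each eigenvalue:
  λ = 2: one block (gm = 1), so the single block has size am = 1 → block sizes [1]
  λ = 5: one block (gm = 1), so the single block has size am = 3 → block sizes [3]

Assembling the blocks gives a Jordan form
J =
  [2, 0, 0, 0]
  [0, 5, 1, 0]
  [0, 0, 5, 1]
  [0, 0, 0, 5]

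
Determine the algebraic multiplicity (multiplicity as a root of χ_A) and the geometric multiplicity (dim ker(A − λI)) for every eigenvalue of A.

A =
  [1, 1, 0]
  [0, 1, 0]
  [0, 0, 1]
λ = 1: alg = 3, geom = 2

Step 1 — factor the characteristic polynomial to read off the algebraic multiplicities:
  χ_A(x) = (x - 1)^3

Step 2 — compute geometric multiplicities via the rank-nullity identity g(λ) = n − rank(A − λI):
  rank(A − (1)·I) = 1, so dim ker(A − (1)·I) = n − 1 = 2

Summary:
  λ = 1: algebraic multiplicity = 3, geometric multiplicity = 2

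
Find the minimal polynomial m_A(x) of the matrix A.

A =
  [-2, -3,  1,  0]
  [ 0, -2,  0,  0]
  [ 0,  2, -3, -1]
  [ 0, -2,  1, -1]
x^3 + 6*x^2 + 12*x + 8

The characteristic polynomial is χ_A(x) = (x + 2)^4, so the eigenvalues are known. The minimal polynomial is
  m_A(x) = Π_λ (x − λ)^{k_λ}
where k_λ is the size of the *largest* Jordan block for λ (equivalently, the smallest k with (A − λI)^k v = 0 for every generalised eigenvector v of λ).

  λ = -2: largest Jordan block has size 3, contributing (x + 2)^3

So m_A(x) = (x + 2)^3 = x^3 + 6*x^2 + 12*x + 8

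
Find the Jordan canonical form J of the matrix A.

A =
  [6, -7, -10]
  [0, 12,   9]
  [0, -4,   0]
J_3(6)

The characteristic polynomial is
  det(x·I − A) = x^3 - 18*x^2 + 108*x - 216 = (x - 6)^3

Eigenvalues and multiplicities (the geometric multiplicity of λ is n − rank(A − λI), which equals the number of Jordan blocks for λ):
  λ = 6: algebraic multiplicity = 3, geometric multiplicity = 1

Determining the block sizes for each eigenvalue:
  λ = 6: one block (gm = 1), so the single block has size am = 3 → block sizes [3]

Assembling the blocks gives a Jordan form
J =
  [6, 1, 0]
  [0, 6, 1]
  [0, 0, 6]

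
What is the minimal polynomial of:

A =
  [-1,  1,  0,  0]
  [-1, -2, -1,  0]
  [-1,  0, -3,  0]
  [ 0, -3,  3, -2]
x^3 + 6*x^2 + 12*x + 8

The characteristic polynomial is χ_A(x) = (x + 2)^4, so the eigenvalues are known. The minimal polynomial is
  m_A(x) = Π_λ (x − λ)^{k_λ}
where k_λ is the size of the *largest* Jordan block for λ (equivalently, the smallest k with (A − λI)^k v = 0 for every generalised eigenvector v of λ).

  λ = -2: largest Jordan block has size 3, contributing (x + 2)^3

So m_A(x) = (x + 2)^3 = x^3 + 6*x^2 + 12*x + 8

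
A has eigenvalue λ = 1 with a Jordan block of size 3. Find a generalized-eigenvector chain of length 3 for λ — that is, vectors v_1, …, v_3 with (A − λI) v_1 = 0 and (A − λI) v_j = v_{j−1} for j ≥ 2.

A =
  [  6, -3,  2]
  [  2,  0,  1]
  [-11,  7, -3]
A Jordan chain for λ = 1 of length 3:
v_1 = (-3, -3, 3)ᵀ
v_2 = (5, 2, -11)ᵀ
v_3 = (1, 0, 0)ᵀ

Let N = A − (1)·I. We want v_3 with N^3 v_3 = 0 but N^2 v_3 ≠ 0; then v_{j-1} := N · v_j for j = 3, …, 2.

Pick v_3 = (1, 0, 0)ᵀ.
Then v_2 = N · v_3 = (5, 2, -11)ᵀ.
Then v_1 = N · v_2 = (-3, -3, 3)ᵀ.

Sanity check: (A − (1)·I) v_1 = (0, 0, 0)ᵀ = 0. ✓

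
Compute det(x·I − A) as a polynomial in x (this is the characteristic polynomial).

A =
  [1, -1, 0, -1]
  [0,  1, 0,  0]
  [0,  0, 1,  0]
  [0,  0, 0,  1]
x^4 - 4*x^3 + 6*x^2 - 4*x + 1

Expanding det(x·I − A) (e.g. by cofactor expansion or by noting that A is similar to its Jordan form J, which has the same characteristic polynomial as A) gives
  χ_A(x) = x^4 - 4*x^3 + 6*x^2 - 4*x + 1
which factors as (x - 1)^4. The eigenvalues (with algebraic multiplicities) are λ = 1 with multiplicity 4.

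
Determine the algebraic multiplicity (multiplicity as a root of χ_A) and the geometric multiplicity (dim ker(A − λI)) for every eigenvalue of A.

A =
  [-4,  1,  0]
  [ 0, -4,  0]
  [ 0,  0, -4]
λ = -4: alg = 3, geom = 2

Step 1 — factor the characteristic polynomial to read off the algebraic multiplicities:
  χ_A(x) = (x + 4)^3

Step 2 — compute geometric multiplicities via the rank-nullity identity g(λ) = n − rank(A − λI):
  rank(A − (-4)·I) = 1, so dim ker(A − (-4)·I) = n − 1 = 2

Summary:
  λ = -4: algebraic multiplicity = 3, geometric multiplicity = 2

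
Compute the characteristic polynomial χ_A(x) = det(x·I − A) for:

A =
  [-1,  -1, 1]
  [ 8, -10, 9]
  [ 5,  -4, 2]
x^3 + 9*x^2 + 27*x + 27

Expanding det(x·I − A) (e.g. by cofactor expansion or by noting that A is similar to its Jordan form J, which has the same characteristic polynomial as A) gives
  χ_A(x) = x^3 + 9*x^2 + 27*x + 27
which factors as (x + 3)^3. The eigenvalues (with algebraic multiplicities) are λ = -3 with multiplicity 3.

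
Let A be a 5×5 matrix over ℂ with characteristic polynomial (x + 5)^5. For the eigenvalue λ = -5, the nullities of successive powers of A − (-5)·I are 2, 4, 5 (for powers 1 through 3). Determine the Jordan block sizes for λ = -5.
Block sizes for λ = -5: [3, 2]

From the dimensions of kernels of powers, the number of Jordan blocks of size at least j is d_j − d_{j−1} where d_j = dim ker(N^j) (with d_0 = 0). Computing the differences gives [2, 2, 1].
The number of blocks of size exactly k is (#blocks of size ≥ k) − (#blocks of size ≥ k + 1), so the partition is: 1 block(s) of size 2, 1 block(s) of size 3.
In nonincreasing order the block sizes are [3, 2].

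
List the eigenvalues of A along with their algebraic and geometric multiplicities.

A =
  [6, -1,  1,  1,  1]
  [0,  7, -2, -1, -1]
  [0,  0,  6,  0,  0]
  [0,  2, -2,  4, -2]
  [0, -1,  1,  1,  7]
λ = 6: alg = 5, geom = 3

Step 1 — factor the characteristic polynomial to read off the algebraic multiplicities:
  χ_A(x) = (x - 6)^5

Step 2 — compute geometric multiplicities via the rank-nullity identity g(λ) = n − rank(A − λI):
  rank(A − (6)·I) = 2, so dim ker(A − (6)·I) = n − 2 = 3

Summary:
  λ = 6: algebraic multiplicity = 5, geometric multiplicity = 3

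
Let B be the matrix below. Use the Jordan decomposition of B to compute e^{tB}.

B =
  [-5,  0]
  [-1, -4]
e^{tB} =
  [exp(-5*t), 0]
  [-exp(-4*t) + exp(-5*t), exp(-4*t)]

Strategy: write B = P · J · P⁻¹ where J is a Jordan canonical form, so e^{tB} = P · e^{tJ} · P⁻¹, and e^{tJ} can be computed block-by-block.

B has Jordan form
J =
  [-5,  0]
  [ 0, -4]
(up to reordering of blocks).

Per-block formulas:
  For a 1×1 block at λ = -4: exp(t · [-4]) = [e^(-4t)].
  For a 1×1 block at λ = -5: exp(t · [-5]) = [e^(-5t)].

After assembling e^{tJ} and conjugating by P, we get:

e^{tB} =
  [exp(-5*t), 0]
  [-exp(-4*t) + exp(-5*t), exp(-4*t)]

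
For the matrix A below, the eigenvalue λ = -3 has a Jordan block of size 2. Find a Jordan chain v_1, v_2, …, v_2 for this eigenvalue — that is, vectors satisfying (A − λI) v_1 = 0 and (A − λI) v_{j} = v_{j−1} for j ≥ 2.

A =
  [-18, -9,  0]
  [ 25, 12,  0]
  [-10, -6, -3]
A Jordan chain for λ = -3 of length 2:
v_1 = (-15, 25, -10)ᵀ
v_2 = (1, 0, 0)ᵀ

Let N = A − (-3)·I. We want v_2 with N^2 v_2 = 0 but N^1 v_2 ≠ 0; then v_{j-1} := N · v_j for j = 2, …, 2.

Pick v_2 = (1, 0, 0)ᵀ.
Then v_1 = N · v_2 = (-15, 25, -10)ᵀ.

Sanity check: (A − (-3)·I) v_1 = (0, 0, 0)ᵀ = 0. ✓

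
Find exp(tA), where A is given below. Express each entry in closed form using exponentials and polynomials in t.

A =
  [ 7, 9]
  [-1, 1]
e^{tA} =
  [3*t*exp(4*t) + exp(4*t), 9*t*exp(4*t)]
  [-t*exp(4*t), -3*t*exp(4*t) + exp(4*t)]

Strategy: write A = P · J · P⁻¹ where J is a Jordan canonical form, so e^{tA} = P · e^{tJ} · P⁻¹, and e^{tJ} can be computed block-by-block.

A has Jordan form
J =
  [4, 1]
  [0, 4]
(up to reordering of blocks).

Per-block formulas:
  For a 2×2 Jordan block J_2(4): exp(t · J_2(4)) = e^(4t)·(I + t·N), where N is the 2×2 nilpotent shift.

After assembling e^{tJ} and conjugating by P, we get:

e^{tA} =
  [3*t*exp(4*t) + exp(4*t), 9*t*exp(4*t)]
  [-t*exp(4*t), -3*t*exp(4*t) + exp(4*t)]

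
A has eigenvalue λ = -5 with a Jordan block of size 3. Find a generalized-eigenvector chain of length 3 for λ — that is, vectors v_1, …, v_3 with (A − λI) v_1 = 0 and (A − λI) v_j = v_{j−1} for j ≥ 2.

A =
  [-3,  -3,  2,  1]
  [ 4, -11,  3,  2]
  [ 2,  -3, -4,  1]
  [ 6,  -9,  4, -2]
A Jordan chain for λ = -5 of length 3:
v_1 = (2, 2, 0, 2)ᵀ
v_2 = (2, 4, 2, 6)ᵀ
v_3 = (1, 0, 0, 0)ᵀ

Let N = A − (-5)·I. We want v_3 with N^3 v_3 = 0 but N^2 v_3 ≠ 0; then v_{j-1} := N · v_j for j = 3, …, 2.

Pick v_3 = (1, 0, 0, 0)ᵀ.
Then v_2 = N · v_3 = (2, 4, 2, 6)ᵀ.
Then v_1 = N · v_2 = (2, 2, 0, 2)ᵀ.

Sanity check: (A − (-5)·I) v_1 = (0, 0, 0, 0)ᵀ = 0. ✓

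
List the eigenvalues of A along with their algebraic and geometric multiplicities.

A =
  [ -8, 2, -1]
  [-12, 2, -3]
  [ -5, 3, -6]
λ = -4: alg = 3, geom = 1

Step 1 — factor the characteristic polynomial to read off the algebraic multiplicities:
  χ_A(x) = (x + 4)^3

Step 2 — compute geometric multiplicities via the rank-nullity identity g(λ) = n − rank(A − λI):
  rank(A − (-4)·I) = 2, so dim ker(A − (-4)·I) = n − 2 = 1

Summary:
  λ = -4: algebraic multiplicity = 3, geometric multiplicity = 1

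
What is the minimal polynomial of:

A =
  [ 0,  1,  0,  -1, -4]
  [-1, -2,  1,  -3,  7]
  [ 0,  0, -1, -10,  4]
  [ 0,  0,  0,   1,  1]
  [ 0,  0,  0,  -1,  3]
x^5 - x^4 - 5*x^3 + x^2 + 8*x + 4

The characteristic polynomial is χ_A(x) = (x - 2)^2*(x + 1)^3, so the eigenvalues are known. The minimal polynomial is
  m_A(x) = Π_λ (x − λ)^{k_λ}
where k_λ is the size of the *largest* Jordan block for λ (equivalently, the smallest k with (A − λI)^k v = 0 for every generalised eigenvector v of λ).

  λ = -1: largest Jordan block has size 3, contributing (x + 1)^3
  λ = 2: largest Jordan block has size 2, contributing (x − 2)^2

So m_A(x) = (x - 2)^2*(x + 1)^3 = x^5 - x^4 - 5*x^3 + x^2 + 8*x + 4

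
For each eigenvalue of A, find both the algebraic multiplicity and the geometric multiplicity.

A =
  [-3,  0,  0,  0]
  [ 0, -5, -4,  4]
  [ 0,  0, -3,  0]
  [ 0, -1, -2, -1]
λ = -3: alg = 4, geom = 3

Step 1 — factor the characteristic polynomial to read off the algebraic multiplicities:
  χ_A(x) = (x + 3)^4

Step 2 — compute geometric multiplicities via the rank-nullity identity g(λ) = n − rank(A − λI):
  rank(A − (-3)·I) = 1, so dim ker(A − (-3)·I) = n − 1 = 3

Summary:
  λ = -3: algebraic multiplicity = 4, geometric multiplicity = 3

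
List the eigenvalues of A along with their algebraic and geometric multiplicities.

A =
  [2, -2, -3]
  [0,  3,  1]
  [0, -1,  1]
λ = 2: alg = 3, geom = 1

Step 1 — factor the characteristic polynomial to read off the algebraic multiplicities:
  χ_A(x) = (x - 2)^3

Step 2 — compute geometric multiplicities via the rank-nullity identity g(λ) = n − rank(A − λI):
  rank(A − (2)·I) = 2, so dim ker(A − (2)·I) = n − 2 = 1

Summary:
  λ = 2: algebraic multiplicity = 3, geometric multiplicity = 1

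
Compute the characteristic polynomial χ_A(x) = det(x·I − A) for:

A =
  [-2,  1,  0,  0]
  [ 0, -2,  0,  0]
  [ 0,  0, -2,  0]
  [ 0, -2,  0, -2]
x^4 + 8*x^3 + 24*x^2 + 32*x + 16

Expanding det(x·I − A) (e.g. by cofactor expansion or by noting that A is similar to its Jordan form J, which has the same characteristic polynomial as A) gives
  χ_A(x) = x^4 + 8*x^3 + 24*x^2 + 32*x + 16
which factors as (x + 2)^4. The eigenvalues (with algebraic multiplicities) are λ = -2 with multiplicity 4.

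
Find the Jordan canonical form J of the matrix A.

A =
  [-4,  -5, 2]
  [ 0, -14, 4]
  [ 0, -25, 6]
J_2(-4) ⊕ J_1(-4)

The characteristic polynomial is
  det(x·I − A) = x^3 + 12*x^2 + 48*x + 64 = (x + 4)^3

Eigenvalues and multiplicities (the geometric multiplicity of λ is n − rank(A − λI), which equals the number of Jordan blocks for λ):
  λ = -4: algebraic multiplicity = 3, geometric multiplicity = 2

Determining the block sizes for each eigenvalue:
  λ = -4: 2 blocks summing to 3 forces exactly one block of size 2 and the rest size 1 → block sizes [2, 1]

Assembling the blocks gives a Jordan form
J =
  [-4,  1,  0]
  [ 0, -4,  0]
  [ 0,  0, -4]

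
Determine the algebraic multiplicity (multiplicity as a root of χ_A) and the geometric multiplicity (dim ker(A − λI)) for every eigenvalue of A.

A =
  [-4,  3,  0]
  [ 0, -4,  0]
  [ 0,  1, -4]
λ = -4: alg = 3, geom = 2

Step 1 — factor the characteristic polynomial to read off the algebraic multiplicities:
  χ_A(x) = (x + 4)^3

Step 2 — compute geometric multiplicities via the rank-nullity identity g(λ) = n − rank(A − λI):
  rank(A − (-4)·I) = 1, so dim ker(A − (-4)·I) = n − 1 = 2

Summary:
  λ = -4: algebraic multiplicity = 3, geometric multiplicity = 2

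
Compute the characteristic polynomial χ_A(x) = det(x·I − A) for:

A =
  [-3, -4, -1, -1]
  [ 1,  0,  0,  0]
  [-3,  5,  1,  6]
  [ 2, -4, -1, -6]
x^4 + 8*x^3 + 18*x^2 + 16*x + 5

Expanding det(x·I − A) (e.g. by cofactor expansion or by noting that A is similar to its Jordan form J, which has the same characteristic polynomial as A) gives
  χ_A(x) = x^4 + 8*x^3 + 18*x^2 + 16*x + 5
which factors as (x + 1)^3*(x + 5). The eigenvalues (with algebraic multiplicities) are λ = -5 with multiplicity 1, λ = -1 with multiplicity 3.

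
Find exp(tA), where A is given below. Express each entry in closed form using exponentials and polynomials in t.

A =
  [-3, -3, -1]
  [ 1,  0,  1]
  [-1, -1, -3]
e^{tA} =
  [-t^2*exp(-2*t)/2 - t*exp(-2*t) + exp(-2*t), -t^2*exp(-2*t) - 3*t*exp(-2*t), -t^2*exp(-2*t)/2 - t*exp(-2*t)]
  [t*exp(-2*t), 2*t*exp(-2*t) + exp(-2*t), t*exp(-2*t)]
  [t^2*exp(-2*t)/2 - t*exp(-2*t), t^2*exp(-2*t) - t*exp(-2*t), t^2*exp(-2*t)/2 - t*exp(-2*t) + exp(-2*t)]

Strategy: write A = P · J · P⁻¹ where J is a Jordan canonical form, so e^{tA} = P · e^{tJ} · P⁻¹, and e^{tJ} can be computed block-by-block.

A has Jordan form
J =
  [-2,  1,  0]
  [ 0, -2,  1]
  [ 0,  0, -2]
(up to reordering of blocks).

Per-block formulas:
  For a 3×3 Jordan block J_3(-2): exp(t · J_3(-2)) = e^(-2t)·(I + t·N + (t^2/2)·N^2), where N is the 3×3 nilpotent shift.

After assembling e^{tJ} and conjugating by P, we get:

e^{tA} =
  [-t^2*exp(-2*t)/2 - t*exp(-2*t) + exp(-2*t), -t^2*exp(-2*t) - 3*t*exp(-2*t), -t^2*exp(-2*t)/2 - t*exp(-2*t)]
  [t*exp(-2*t), 2*t*exp(-2*t) + exp(-2*t), t*exp(-2*t)]
  [t^2*exp(-2*t)/2 - t*exp(-2*t), t^2*exp(-2*t) - t*exp(-2*t), t^2*exp(-2*t)/2 - t*exp(-2*t) + exp(-2*t)]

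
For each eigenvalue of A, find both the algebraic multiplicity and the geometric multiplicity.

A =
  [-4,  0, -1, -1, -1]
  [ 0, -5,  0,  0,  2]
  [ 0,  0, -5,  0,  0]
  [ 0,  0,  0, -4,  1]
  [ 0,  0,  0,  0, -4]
λ = -5: alg = 2, geom = 2; λ = -4: alg = 3, geom = 1

Step 1 — factor the characteristic polynomial to read off the algebraic multiplicities:
  χ_A(x) = (x + 4)^3*(x + 5)^2

Step 2 — compute geometric multiplicities via the rank-nullity identity g(λ) = n − rank(A − λI):
  rank(A − (-5)·I) = 3, so dim ker(A − (-5)·I) = n − 3 = 2
  rank(A − (-4)·I) = 4, so dim ker(A − (-4)·I) = n − 4 = 1

Summary:
  λ = -5: algebraic multiplicity = 2, geometric multiplicity = 2
  λ = -4: algebraic multiplicity = 3, geometric multiplicity = 1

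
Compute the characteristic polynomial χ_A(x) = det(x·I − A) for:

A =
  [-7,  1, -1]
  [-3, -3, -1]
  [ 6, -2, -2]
x^3 + 12*x^2 + 48*x + 64

Expanding det(x·I − A) (e.g. by cofactor expansion or by noting that A is similar to its Jordan form J, which has the same characteristic polynomial as A) gives
  χ_A(x) = x^3 + 12*x^2 + 48*x + 64
which factors as (x + 4)^3. The eigenvalues (with algebraic multiplicities) are λ = -4 with multiplicity 3.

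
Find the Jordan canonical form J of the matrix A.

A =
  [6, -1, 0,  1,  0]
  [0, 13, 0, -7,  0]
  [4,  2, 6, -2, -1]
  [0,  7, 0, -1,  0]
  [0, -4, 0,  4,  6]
J_2(6) ⊕ J_2(6) ⊕ J_1(6)

The characteristic polynomial is
  det(x·I − A) = x^5 - 30*x^4 + 360*x^3 - 2160*x^2 + 6480*x - 7776 = (x - 6)^5

Eigenvalues and multiplicities (the geometric multiplicity of λ is n − rank(A − λI), which equals the number of Jordan blocks for λ):
  λ = 6: algebraic multiplicity = 5, geometric multiplicity = 3

Determining the block sizes for each eigenvalue:
  λ = 6: with am = 5 and gm = 3, the partition is not yet determined (e.g. several partitions of 5 into 3 parts exist). Let N = A − (6)·I. Computing rank(N^1) = 2, rank(N^2) = 0; the number of blocks of size ≥ j is rank(N^{j−1}) − rank(N^j), giving [3, 2]. So we have 2 block(s) of size 2, 1 block(s) of size 1 → block sizes [2, 2, 1]

Assembling the blocks gives a Jordan form
J =
  [6, 1, 0, 0, 0]
  [0, 6, 0, 0, 0]
  [0, 0, 6, 1, 0]
  [0, 0, 0, 6, 0]
  [0, 0, 0, 0, 6]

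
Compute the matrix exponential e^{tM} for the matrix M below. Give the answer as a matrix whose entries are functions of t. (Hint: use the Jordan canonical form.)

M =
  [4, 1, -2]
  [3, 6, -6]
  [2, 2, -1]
e^{tM} =
  [t*exp(3*t) + exp(3*t), t*exp(3*t), -2*t*exp(3*t)]
  [3*t*exp(3*t), 3*t*exp(3*t) + exp(3*t), -6*t*exp(3*t)]
  [2*t*exp(3*t), 2*t*exp(3*t), -4*t*exp(3*t) + exp(3*t)]

Strategy: write M = P · J · P⁻¹ where J is a Jordan canonical form, so e^{tM} = P · e^{tJ} · P⁻¹, and e^{tJ} can be computed block-by-block.

M has Jordan form
J =
  [3, 1, 0]
  [0, 3, 0]
  [0, 0, 3]
(up to reordering of blocks).

Per-block formulas:
  For a 2×2 Jordan block J_2(3): exp(t · J_2(3)) = e^(3t)·(I + t·N), where N is the 2×2 nilpotent shift.
  For a 1×1 block at λ = 3: exp(t · [3]) = [e^(3t)].

After assembling e^{tJ} and conjugating by P, we get:

e^{tM} =
  [t*exp(3*t) + exp(3*t), t*exp(3*t), -2*t*exp(3*t)]
  [3*t*exp(3*t), 3*t*exp(3*t) + exp(3*t), -6*t*exp(3*t)]
  [2*t*exp(3*t), 2*t*exp(3*t), -4*t*exp(3*t) + exp(3*t)]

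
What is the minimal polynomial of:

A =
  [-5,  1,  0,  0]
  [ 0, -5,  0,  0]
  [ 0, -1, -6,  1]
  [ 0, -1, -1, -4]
x^2 + 10*x + 25

The characteristic polynomial is χ_A(x) = (x + 5)^4, so the eigenvalues are known. The minimal polynomial is
  m_A(x) = Π_λ (x − λ)^{k_λ}
where k_λ is the size of the *largest* Jordan block for λ (equivalently, the smallest k with (A − λI)^k v = 0 for every generalised eigenvector v of λ).

  λ = -5: largest Jordan block has size 2, contributing (x + 5)^2

So m_A(x) = (x + 5)^2 = x^2 + 10*x + 25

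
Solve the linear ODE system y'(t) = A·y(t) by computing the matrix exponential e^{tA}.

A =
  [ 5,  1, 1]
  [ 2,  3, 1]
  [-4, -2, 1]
e^{tA} =
  [t^2*exp(3*t) + 2*t*exp(3*t) + exp(3*t), t*exp(3*t), t^2*exp(3*t)/2 + t*exp(3*t)]
  [2*t*exp(3*t), exp(3*t), t*exp(3*t)]
  [-2*t^2*exp(3*t) - 4*t*exp(3*t), -2*t*exp(3*t), -t^2*exp(3*t) - 2*t*exp(3*t) + exp(3*t)]

Strategy: write A = P · J · P⁻¹ where J is a Jordan canonical form, so e^{tA} = P · e^{tJ} · P⁻¹, and e^{tJ} can be computed block-by-block.

A has Jordan form
J =
  [3, 1, 0]
  [0, 3, 1]
  [0, 0, 3]
(up to reordering of blocks).

Per-block formulas:
  For a 3×3 Jordan block J_3(3): exp(t · J_3(3)) = e^(3t)·(I + t·N + (t^2/2)·N^2), where N is the 3×3 nilpotent shift.

After assembling e^{tJ} and conjugating by P, we get:

e^{tA} =
  [t^2*exp(3*t) + 2*t*exp(3*t) + exp(3*t), t*exp(3*t), t^2*exp(3*t)/2 + t*exp(3*t)]
  [2*t*exp(3*t), exp(3*t), t*exp(3*t)]
  [-2*t^2*exp(3*t) - 4*t*exp(3*t), -2*t*exp(3*t), -t^2*exp(3*t) - 2*t*exp(3*t) + exp(3*t)]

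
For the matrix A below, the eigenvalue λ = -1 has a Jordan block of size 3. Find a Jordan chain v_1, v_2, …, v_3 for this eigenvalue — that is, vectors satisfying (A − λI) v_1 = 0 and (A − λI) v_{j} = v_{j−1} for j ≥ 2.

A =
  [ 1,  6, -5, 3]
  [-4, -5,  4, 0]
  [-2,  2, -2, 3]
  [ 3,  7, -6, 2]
A Jordan chain for λ = -1 of length 3:
v_1 = (-1, 0, -1, -1)ᵀ
v_2 = (2, -4, -2, 3)ᵀ
v_3 = (1, 0, 0, 0)ᵀ

Let N = A − (-1)·I. We want v_3 with N^3 v_3 = 0 but N^2 v_3 ≠ 0; then v_{j-1} := N · v_j for j = 3, …, 2.

Pick v_3 = (1, 0, 0, 0)ᵀ.
Then v_2 = N · v_3 = (2, -4, -2, 3)ᵀ.
Then v_1 = N · v_2 = (-1, 0, -1, -1)ᵀ.

Sanity check: (A − (-1)·I) v_1 = (0, 0, 0, 0)ᵀ = 0. ✓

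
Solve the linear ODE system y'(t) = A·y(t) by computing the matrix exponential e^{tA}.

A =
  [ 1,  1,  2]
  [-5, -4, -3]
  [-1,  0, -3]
e^{tA} =
  [t^2*exp(-2*t) + 3*t*exp(-2*t) + exp(-2*t), t^2*exp(-2*t)/2 + t*exp(-2*t), t^2*exp(-2*t)/2 + 2*t*exp(-2*t)]
  [-t^2*exp(-2*t) - 5*t*exp(-2*t), -t^2*exp(-2*t)/2 - 2*t*exp(-2*t) + exp(-2*t), -t^2*exp(-2*t)/2 - 3*t*exp(-2*t)]
  [-t^2*exp(-2*t) - t*exp(-2*t), -t^2*exp(-2*t)/2, -t^2*exp(-2*t)/2 - t*exp(-2*t) + exp(-2*t)]

Strategy: write A = P · J · P⁻¹ where J is a Jordan canonical form, so e^{tA} = P · e^{tJ} · P⁻¹, and e^{tJ} can be computed block-by-block.

A has Jordan form
J =
  [-2,  1,  0]
  [ 0, -2,  1]
  [ 0,  0, -2]
(up to reordering of blocks).

Per-block formulas:
  For a 3×3 Jordan block J_3(-2): exp(t · J_3(-2)) = e^(-2t)·(I + t·N + (t^2/2)·N^2), where N is the 3×3 nilpotent shift.

After assembling e^{tJ} and conjugating by P, we get:

e^{tA} =
  [t^2*exp(-2*t) + 3*t*exp(-2*t) + exp(-2*t), t^2*exp(-2*t)/2 + t*exp(-2*t), t^2*exp(-2*t)/2 + 2*t*exp(-2*t)]
  [-t^2*exp(-2*t) - 5*t*exp(-2*t), -t^2*exp(-2*t)/2 - 2*t*exp(-2*t) + exp(-2*t), -t^2*exp(-2*t)/2 - 3*t*exp(-2*t)]
  [-t^2*exp(-2*t) - t*exp(-2*t), -t^2*exp(-2*t)/2, -t^2*exp(-2*t)/2 - t*exp(-2*t) + exp(-2*t)]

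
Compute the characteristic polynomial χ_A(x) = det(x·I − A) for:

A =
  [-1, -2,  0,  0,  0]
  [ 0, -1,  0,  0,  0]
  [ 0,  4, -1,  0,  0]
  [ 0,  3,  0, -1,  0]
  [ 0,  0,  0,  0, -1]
x^5 + 5*x^4 + 10*x^3 + 10*x^2 + 5*x + 1

Expanding det(x·I − A) (e.g. by cofactor expansion or by noting that A is similar to its Jordan form J, which has the same characteristic polynomial as A) gives
  χ_A(x) = x^5 + 5*x^4 + 10*x^3 + 10*x^2 + 5*x + 1
which factors as (x + 1)^5. The eigenvalues (with algebraic multiplicities) are λ = -1 with multiplicity 5.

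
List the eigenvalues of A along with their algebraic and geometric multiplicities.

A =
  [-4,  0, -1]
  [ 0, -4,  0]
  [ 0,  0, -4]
λ = -4: alg = 3, geom = 2

Step 1 — factor the characteristic polynomial to read off the algebraic multiplicities:
  χ_A(x) = (x + 4)^3

Step 2 — compute geometric multiplicities via the rank-nullity identity g(λ) = n − rank(A − λI):
  rank(A − (-4)·I) = 1, so dim ker(A − (-4)·I) = n − 1 = 2

Summary:
  λ = -4: algebraic multiplicity = 3, geometric multiplicity = 2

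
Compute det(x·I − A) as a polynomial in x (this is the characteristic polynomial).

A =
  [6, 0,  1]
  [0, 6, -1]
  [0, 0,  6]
x^3 - 18*x^2 + 108*x - 216

Expanding det(x·I − A) (e.g. by cofactor expansion or by noting that A is similar to its Jordan form J, which has the same characteristic polynomial as A) gives
  χ_A(x) = x^3 - 18*x^2 + 108*x - 216
which factors as (x - 6)^3. The eigenvalues (with algebraic multiplicities) are λ = 6 with multiplicity 3.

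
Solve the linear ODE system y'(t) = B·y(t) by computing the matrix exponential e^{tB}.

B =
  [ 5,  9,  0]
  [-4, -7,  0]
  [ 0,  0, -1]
e^{tB} =
  [6*t*exp(-t) + exp(-t), 9*t*exp(-t), 0]
  [-4*t*exp(-t), -6*t*exp(-t) + exp(-t), 0]
  [0, 0, exp(-t)]

Strategy: write B = P · J · P⁻¹ where J is a Jordan canonical form, so e^{tB} = P · e^{tJ} · P⁻¹, and e^{tJ} can be computed block-by-block.

B has Jordan form
J =
  [-1,  1,  0]
  [ 0, -1,  0]
  [ 0,  0, -1]
(up to reordering of blocks).

Per-block formulas:
  For a 2×2 Jordan block J_2(-1): exp(t · J_2(-1)) = e^(-1t)·(I + t·N), where N is the 2×2 nilpotent shift.
  For a 1×1 block at λ = -1: exp(t · [-1]) = [e^(-1t)].

After assembling e^{tJ} and conjugating by P, we get:

e^{tB} =
  [6*t*exp(-t) + exp(-t), 9*t*exp(-t), 0]
  [-4*t*exp(-t), -6*t*exp(-t) + exp(-t), 0]
  [0, 0, exp(-t)]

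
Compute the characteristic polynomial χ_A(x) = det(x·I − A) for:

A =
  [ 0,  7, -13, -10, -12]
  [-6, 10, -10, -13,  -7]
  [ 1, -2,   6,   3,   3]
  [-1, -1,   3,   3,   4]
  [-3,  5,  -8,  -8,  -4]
x^5 - 15*x^4 + 90*x^3 - 270*x^2 + 405*x - 243

Expanding det(x·I − A) (e.g. by cofactor expansion or by noting that A is similar to its Jordan form J, which has the same characteristic polynomial as A) gives
  χ_A(x) = x^5 - 15*x^4 + 90*x^3 - 270*x^2 + 405*x - 243
which factors as (x - 3)^5. The eigenvalues (with algebraic multiplicities) are λ = 3 with multiplicity 5.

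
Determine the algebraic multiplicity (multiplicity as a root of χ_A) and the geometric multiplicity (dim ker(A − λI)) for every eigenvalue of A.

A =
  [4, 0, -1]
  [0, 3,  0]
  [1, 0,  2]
λ = 3: alg = 3, geom = 2

Step 1 — factor the characteristic polynomial to read off the algebraic multiplicities:
  χ_A(x) = (x - 3)^3

Step 2 — compute geometric multiplicities via the rank-nullity identity g(λ) = n − rank(A − λI):
  rank(A − (3)·I) = 1, so dim ker(A − (3)·I) = n − 1 = 2

Summary:
  λ = 3: algebraic multiplicity = 3, geometric multiplicity = 2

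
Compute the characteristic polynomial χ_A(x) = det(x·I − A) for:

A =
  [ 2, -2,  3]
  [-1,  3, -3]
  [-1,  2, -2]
x^3 - 3*x^2 + 3*x - 1

Expanding det(x·I − A) (e.g. by cofactor expansion or by noting that A is similar to its Jordan form J, which has the same characteristic polynomial as A) gives
  χ_A(x) = x^3 - 3*x^2 + 3*x - 1
which factors as (x - 1)^3. The eigenvalues (with algebraic multiplicities) are λ = 1 with multiplicity 3.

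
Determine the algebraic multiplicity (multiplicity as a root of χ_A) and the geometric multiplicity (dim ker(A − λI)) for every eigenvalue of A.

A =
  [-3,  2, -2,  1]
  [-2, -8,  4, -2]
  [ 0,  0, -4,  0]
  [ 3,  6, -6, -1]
λ = -4: alg = 4, geom = 3

Step 1 — factor the characteristic polynomial to read off the algebraic multiplicities:
  χ_A(x) = (x + 4)^4

Step 2 — compute geometric multiplicities via the rank-nullity identity g(λ) = n − rank(A − λI):
  rank(A − (-4)·I) = 1, so dim ker(A − (-4)·I) = n − 1 = 3

Summary:
  λ = -4: algebraic multiplicity = 4, geometric multiplicity = 3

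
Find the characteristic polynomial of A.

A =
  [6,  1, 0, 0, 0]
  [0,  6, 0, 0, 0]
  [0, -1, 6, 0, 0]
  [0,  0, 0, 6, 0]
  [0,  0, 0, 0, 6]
x^5 - 30*x^4 + 360*x^3 - 2160*x^2 + 6480*x - 7776

Expanding det(x·I − A) (e.g. by cofactor expansion or by noting that A is similar to its Jordan form J, which has the same characteristic polynomial as A) gives
  χ_A(x) = x^5 - 30*x^4 + 360*x^3 - 2160*x^2 + 6480*x - 7776
which factors as (x - 6)^5. The eigenvalues (with algebraic multiplicities) are λ = 6 with multiplicity 5.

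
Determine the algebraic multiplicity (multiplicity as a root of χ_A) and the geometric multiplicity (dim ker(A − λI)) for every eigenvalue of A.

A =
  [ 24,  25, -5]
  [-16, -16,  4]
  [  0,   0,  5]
λ = 4: alg = 2, geom = 1; λ = 5: alg = 1, geom = 1

Step 1 — factor the characteristic polynomial to read off the algebraic multiplicities:
  χ_A(x) = (x - 5)*(x - 4)^2

Step 2 — compute geometric multiplicities via the rank-nullity identity g(λ) = n − rank(A − λI):
  rank(A − (4)·I) = 2, so dim ker(A − (4)·I) = n − 2 = 1
  rank(A − (5)·I) = 2, so dim ker(A − (5)·I) = n − 2 = 1

Summary:
  λ = 4: algebraic multiplicity = 2, geometric multiplicity = 1
  λ = 5: algebraic multiplicity = 1, geometric multiplicity = 1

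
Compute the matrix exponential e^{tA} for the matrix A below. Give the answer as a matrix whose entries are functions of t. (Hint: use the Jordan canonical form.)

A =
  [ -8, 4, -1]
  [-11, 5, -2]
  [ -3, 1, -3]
e^{tA} =
  [-5*t^2*exp(-2*t)/2 - 6*t*exp(-2*t) + exp(-2*t), 3*t^2*exp(-2*t)/2 + 4*t*exp(-2*t), -t^2*exp(-2*t)/2 - t*exp(-2*t)]
  [-5*t^2*exp(-2*t)/2 - 11*t*exp(-2*t), 3*t^2*exp(-2*t)/2 + 7*t*exp(-2*t) + exp(-2*t), -t^2*exp(-2*t)/2 - 2*t*exp(-2*t)]
  [5*t^2*exp(-2*t) - 3*t*exp(-2*t), -3*t^2*exp(-2*t) + t*exp(-2*t), t^2*exp(-2*t) - t*exp(-2*t) + exp(-2*t)]

Strategy: write A = P · J · P⁻¹ where J is a Jordan canonical form, so e^{tA} = P · e^{tJ} · P⁻¹, and e^{tJ} can be computed block-by-block.

A has Jordan form
J =
  [-2,  1,  0]
  [ 0, -2,  1]
  [ 0,  0, -2]
(up to reordering of blocks).

Per-block formulas:
  For a 3×3 Jordan block J_3(-2): exp(t · J_3(-2)) = e^(-2t)·(I + t·N + (t^2/2)·N^2), where N is the 3×3 nilpotent shift.

After assembling e^{tJ} and conjugating by P, we get:

e^{tA} =
  [-5*t^2*exp(-2*t)/2 - 6*t*exp(-2*t) + exp(-2*t), 3*t^2*exp(-2*t)/2 + 4*t*exp(-2*t), -t^2*exp(-2*t)/2 - t*exp(-2*t)]
  [-5*t^2*exp(-2*t)/2 - 11*t*exp(-2*t), 3*t^2*exp(-2*t)/2 + 7*t*exp(-2*t) + exp(-2*t), -t^2*exp(-2*t)/2 - 2*t*exp(-2*t)]
  [5*t^2*exp(-2*t) - 3*t*exp(-2*t), -3*t^2*exp(-2*t) + t*exp(-2*t), t^2*exp(-2*t) - t*exp(-2*t) + exp(-2*t)]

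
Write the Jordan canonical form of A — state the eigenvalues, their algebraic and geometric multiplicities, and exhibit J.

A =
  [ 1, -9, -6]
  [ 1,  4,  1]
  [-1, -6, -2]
J_3(1)

The characteristic polynomial is
  det(x·I − A) = x^3 - 3*x^2 + 3*x - 1 = (x - 1)^3

Eigenvalues and multiplicities (the geometric multiplicity of λ is n − rank(A − λI), which equals the number of Jordan blocks for λ):
  λ = 1: algebraic multiplicity = 3, geometric multiplicity = 1

Determining the block sizes for each eigenvalue:
  λ = 1: one block (gm = 1), so the single block has size am = 3 → block sizes [3]

Assembling the blocks gives a Jordan form
J =
  [1, 1, 0]
  [0, 1, 1]
  [0, 0, 1]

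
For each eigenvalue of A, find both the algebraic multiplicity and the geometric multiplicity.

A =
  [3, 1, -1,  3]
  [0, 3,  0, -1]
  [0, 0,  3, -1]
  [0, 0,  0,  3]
λ = 3: alg = 4, geom = 2

Step 1 — factor the characteristic polynomial to read off the algebraic multiplicities:
  χ_A(x) = (x - 3)^4

Step 2 — compute geometric multiplicities via the rank-nullity identity g(λ) = n − rank(A − λI):
  rank(A − (3)·I) = 2, so dim ker(A − (3)·I) = n − 2 = 2

Summary:
  λ = 3: algebraic multiplicity = 4, geometric multiplicity = 2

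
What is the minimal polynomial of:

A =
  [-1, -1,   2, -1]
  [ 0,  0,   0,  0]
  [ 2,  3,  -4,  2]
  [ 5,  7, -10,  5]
x^2

The characteristic polynomial is χ_A(x) = x^4, so the eigenvalues are known. The minimal polynomial is
  m_A(x) = Π_λ (x − λ)^{k_λ}
where k_λ is the size of the *largest* Jordan block for λ (equivalently, the smallest k with (A − λI)^k v = 0 for every generalised eigenvector v of λ).

  λ = 0: largest Jordan block has size 2, contributing (x − 0)^2

So m_A(x) = x^2 = x^2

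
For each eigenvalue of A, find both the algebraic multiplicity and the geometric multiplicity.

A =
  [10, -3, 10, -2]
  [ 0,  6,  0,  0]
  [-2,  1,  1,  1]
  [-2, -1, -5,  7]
λ = 6: alg = 4, geom = 2

Step 1 — factor the characteristic polynomial to read off the algebraic multiplicities:
  χ_A(x) = (x - 6)^4

Step 2 — compute geometric multiplicities via the rank-nullity identity g(λ) = n − rank(A − λI):
  rank(A − (6)·I) = 2, so dim ker(A − (6)·I) = n − 2 = 2

Summary:
  λ = 6: algebraic multiplicity = 4, geometric multiplicity = 2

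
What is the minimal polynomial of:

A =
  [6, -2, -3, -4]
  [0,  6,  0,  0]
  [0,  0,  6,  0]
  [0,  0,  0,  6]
x^2 - 12*x + 36

The characteristic polynomial is χ_A(x) = (x - 6)^4, so the eigenvalues are known. The minimal polynomial is
  m_A(x) = Π_λ (x − λ)^{k_λ}
where k_λ is the size of the *largest* Jordan block for λ (equivalently, the smallest k with (A − λI)^k v = 0 for every generalised eigenvector v of λ).

  λ = 6: largest Jordan block has size 2, contributing (x − 6)^2

So m_A(x) = (x - 6)^2 = x^2 - 12*x + 36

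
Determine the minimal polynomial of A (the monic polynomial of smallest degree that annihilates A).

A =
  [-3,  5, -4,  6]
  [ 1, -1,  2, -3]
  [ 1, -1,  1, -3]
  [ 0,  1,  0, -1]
x^3 + 3*x^2 + 3*x + 1

The characteristic polynomial is χ_A(x) = (x + 1)^4, so the eigenvalues are known. The minimal polynomial is
  m_A(x) = Π_λ (x − λ)^{k_λ}
where k_λ is the size of the *largest* Jordan block for λ (equivalently, the smallest k with (A − λI)^k v = 0 for every generalised eigenvector v of λ).

  λ = -1: largest Jordan block has size 3, contributing (x + 1)^3

So m_A(x) = (x + 1)^3 = x^3 + 3*x^2 + 3*x + 1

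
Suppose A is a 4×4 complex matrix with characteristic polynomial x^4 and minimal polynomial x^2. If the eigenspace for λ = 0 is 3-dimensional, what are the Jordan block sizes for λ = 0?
Block sizes for λ = 0: [2, 1, 1]

Step 1 — from the characteristic polynomial, algebraic multiplicity of λ = 0 is 4. From dim ker(A − (0)·I) = 3, there are exactly 3 Jordan blocks for λ = 0.
Step 2 — from the minimal polynomial, the factor (x − 0)^2 tells us the largest block for λ = 0 has size 2.
Step 3 — with total size 4, 3 blocks, and largest block 2, the block sizes (in nonincreasing order) are [2, 1, 1].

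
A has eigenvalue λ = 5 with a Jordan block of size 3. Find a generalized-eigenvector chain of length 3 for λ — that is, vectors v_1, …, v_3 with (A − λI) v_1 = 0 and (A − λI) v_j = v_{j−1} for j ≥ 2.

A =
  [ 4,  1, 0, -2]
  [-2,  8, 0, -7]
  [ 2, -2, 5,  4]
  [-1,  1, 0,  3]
A Jordan chain for λ = 5 of length 3:
v_1 = (1, 3, -2, 1)ᵀ
v_2 = (-1, -2, 2, -1)ᵀ
v_3 = (1, 0, 0, 0)ᵀ

Let N = A − (5)·I. We want v_3 with N^3 v_3 = 0 but N^2 v_3 ≠ 0; then v_{j-1} := N · v_j for j = 3, …, 2.

Pick v_3 = (1, 0, 0, 0)ᵀ.
Then v_2 = N · v_3 = (-1, -2, 2, -1)ᵀ.
Then v_1 = N · v_2 = (1, 3, -2, 1)ᵀ.

Sanity check: (A − (5)·I) v_1 = (0, 0, 0, 0)ᵀ = 0. ✓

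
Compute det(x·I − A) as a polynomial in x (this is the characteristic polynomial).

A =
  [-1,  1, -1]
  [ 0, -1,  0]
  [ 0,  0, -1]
x^3 + 3*x^2 + 3*x + 1

Expanding det(x·I − A) (e.g. by cofactor expansion or by noting that A is similar to its Jordan form J, which has the same characteristic polynomial as A) gives
  χ_A(x) = x^3 + 3*x^2 + 3*x + 1
which factors as (x + 1)^3. The eigenvalues (with algebraic multiplicities) are λ = -1 with multiplicity 3.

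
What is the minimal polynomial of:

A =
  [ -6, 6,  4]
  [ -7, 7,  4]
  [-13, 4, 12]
x^3 - 13*x^2 + 48*x - 36

The characteristic polynomial is χ_A(x) = (x - 6)^2*(x - 1), so the eigenvalues are known. The minimal polynomial is
  m_A(x) = Π_λ (x − λ)^{k_λ}
where k_λ is the size of the *largest* Jordan block for λ (equivalently, the smallest k with (A − λI)^k v = 0 for every generalised eigenvector v of λ).

  λ = 1: largest Jordan block has size 1, contributing (x − 1)
  λ = 6: largest Jordan block has size 2, contributing (x − 6)^2

So m_A(x) = (x - 6)^2*(x - 1) = x^3 - 13*x^2 + 48*x - 36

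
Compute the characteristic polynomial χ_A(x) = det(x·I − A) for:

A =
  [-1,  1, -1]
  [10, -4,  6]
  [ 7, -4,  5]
x^3

Expanding det(x·I − A) (e.g. by cofactor expansion or by noting that A is similar to its Jordan form J, which has the same characteristic polynomial as A) gives
  χ_A(x) = x^3
which factors as x^3. The eigenvalues (with algebraic multiplicities) are λ = 0 with multiplicity 3.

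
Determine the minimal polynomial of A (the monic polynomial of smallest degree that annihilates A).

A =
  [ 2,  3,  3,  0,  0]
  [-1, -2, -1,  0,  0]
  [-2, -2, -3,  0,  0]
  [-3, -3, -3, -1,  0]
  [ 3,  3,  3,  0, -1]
x^2 + 2*x + 1

The characteristic polynomial is χ_A(x) = (x + 1)^5, so the eigenvalues are known. The minimal polynomial is
  m_A(x) = Π_λ (x − λ)^{k_λ}
where k_λ is the size of the *largest* Jordan block for λ (equivalently, the smallest k with (A − λI)^k v = 0 for every generalised eigenvector v of λ).

  λ = -1: largest Jordan block has size 2, contributing (x + 1)^2

So m_A(x) = (x + 1)^2 = x^2 + 2*x + 1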